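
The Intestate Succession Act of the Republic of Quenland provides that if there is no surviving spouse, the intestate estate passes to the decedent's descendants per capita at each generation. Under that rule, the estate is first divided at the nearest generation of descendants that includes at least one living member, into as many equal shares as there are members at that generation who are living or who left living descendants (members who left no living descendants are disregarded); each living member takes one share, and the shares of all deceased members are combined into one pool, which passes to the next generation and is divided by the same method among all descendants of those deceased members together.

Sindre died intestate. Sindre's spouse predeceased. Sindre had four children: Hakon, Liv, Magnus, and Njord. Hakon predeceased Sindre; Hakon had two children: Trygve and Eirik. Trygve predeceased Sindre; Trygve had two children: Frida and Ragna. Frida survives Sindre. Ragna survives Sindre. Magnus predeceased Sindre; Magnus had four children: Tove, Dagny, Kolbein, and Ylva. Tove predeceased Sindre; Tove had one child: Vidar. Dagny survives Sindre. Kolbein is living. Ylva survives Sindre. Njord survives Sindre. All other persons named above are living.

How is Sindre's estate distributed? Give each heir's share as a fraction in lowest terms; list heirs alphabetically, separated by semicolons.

There is no surviving spouse, so the entire estate passes to Sindre's descendants per capita at each generation.
At generation 1 (Hakon, Liv, Magnus, Njord) there are 4 shares of (1)/4 = 1/4 each.
Living: Liv and Njord — each takes 1/4.
Deceased: Hakon and Magnus. Their combined 1/2 is pooled and carried to generation 2.
At generation 2 (Trygve, Eirik, Tove, Dagny, Kolbein, Ylva) there are 6 shares of (1/2)/6 = 1/12 each.
Living: Eirik, Dagny, Kolbein, and Ylva — each takes 1/12.
Deceased: Trygve and Tove. Their combined 1/6 is pooled and carried to generation 3.
At generation 3 (Frida, Ragna, Vidar) there are 3 shares of (1/6)/3 = 1/18 each.
Living: Frida, Ragna, and Vidar — each takes 1/18.

Dagny 1/12; Eirik 1/12; Frida 1/18; Kolbein 1/12; Liv 1/4; Njord 1/4; Ragna 1/18; Vidar 1/18; Ylva 1/12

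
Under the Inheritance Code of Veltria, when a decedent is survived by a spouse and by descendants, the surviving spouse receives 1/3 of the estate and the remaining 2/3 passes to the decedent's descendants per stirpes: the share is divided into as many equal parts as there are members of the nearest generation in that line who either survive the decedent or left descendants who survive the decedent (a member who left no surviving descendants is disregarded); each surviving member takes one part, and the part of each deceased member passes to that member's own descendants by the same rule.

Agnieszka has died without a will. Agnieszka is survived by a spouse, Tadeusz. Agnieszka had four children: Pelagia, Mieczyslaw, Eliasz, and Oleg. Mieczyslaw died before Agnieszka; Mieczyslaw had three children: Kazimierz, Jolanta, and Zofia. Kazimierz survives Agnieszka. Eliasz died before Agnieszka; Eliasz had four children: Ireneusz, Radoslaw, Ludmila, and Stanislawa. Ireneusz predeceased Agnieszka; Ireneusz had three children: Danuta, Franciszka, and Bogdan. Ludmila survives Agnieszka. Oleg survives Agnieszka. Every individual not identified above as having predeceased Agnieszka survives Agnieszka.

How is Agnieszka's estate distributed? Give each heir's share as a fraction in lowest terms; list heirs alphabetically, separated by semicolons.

Bogdan 1/72; Danuta 1/72; Franciszka 1/72; Jolanta 1/18; Kazimierz 1/18; Ludmila 1/24; Oleg 1/6; Pelagia 1/6; Radoslaw 1/24; Stanislawa 1/24; Tadeusz 1/3; Zofia 1/18

Tadeusz, as surviving spouse, takes 1/3.
The remaining 2/3 passes to Agnieszka's descendants per stirpes.
The 2/3 is divided into 4 equal shares of 1/6 among Pelagia, Mieczyslaw, Eliasz, Oleg.
Pelagia is living and takes 1/6.
Mieczyslaw predeceased; the 1/6 allotted to Mieczyslaw's branch passes to Mieczyslaw's issue by representation.
The 1/6 is divided into 3 equal shares of 1/18 among Kazimierz, Jolanta, Zofia.
Kazimierz is living and takes 1/18.
Jolanta is living and takes 1/18.
Zofia is living and takes 1/18.
Eliasz predeceased; the 1/6 allotted to Eliasz's branch passes to Eliasz's issue by representation.
The 1/6 is divided into 4 equal shares of 1/24 among Ireneusz, Radoslaw, Ludmila, Stanislawa.
Ireneusz predeceased; the 1/24 allotted to Ireneusz's branch passes to Ireneusz's issue by representation.
The 1/24 is divided into 3 equal shares of 1/72 among Danuta, Franciszka, Bogdan.
Danuta is living and takes 1/72.
Franciszka is living and takes 1/72.
Bogdan is living and takes 1/72.
Radoslaw is living and takes 1/24.
Ludmila is living and takes 1/24.
Stanislawa is living and takes 1/24.
Oleg is living and takes 1/6.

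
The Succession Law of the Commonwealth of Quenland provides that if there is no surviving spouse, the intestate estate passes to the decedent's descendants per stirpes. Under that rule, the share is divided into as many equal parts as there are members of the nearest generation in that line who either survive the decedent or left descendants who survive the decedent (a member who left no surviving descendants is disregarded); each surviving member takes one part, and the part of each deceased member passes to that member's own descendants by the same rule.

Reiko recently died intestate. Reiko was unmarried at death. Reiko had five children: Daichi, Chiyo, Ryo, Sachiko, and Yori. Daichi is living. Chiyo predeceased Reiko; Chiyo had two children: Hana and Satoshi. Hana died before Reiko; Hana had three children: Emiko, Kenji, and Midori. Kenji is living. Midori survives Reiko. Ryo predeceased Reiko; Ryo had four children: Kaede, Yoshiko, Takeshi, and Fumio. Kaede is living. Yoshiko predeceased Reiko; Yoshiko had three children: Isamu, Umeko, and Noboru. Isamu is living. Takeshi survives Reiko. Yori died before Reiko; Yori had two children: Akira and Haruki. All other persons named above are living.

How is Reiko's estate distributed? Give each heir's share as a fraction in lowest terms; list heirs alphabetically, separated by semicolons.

Akira 1/10; Daichi 1/5; Emiko 1/30; Fumio 1/20; Haruki 1/10; Isamu 1/60; Kaede 1/20; Kenji 1/30; Midori 1/30; Noboru 1/60; Sachiko 1/5; Satoshi 1/10; Takeshi 1/20; Umeko 1/60

There is no surviving spouse, so the entire estate passes to Reiko's descendants per stirpes.
The estate is divided into 5 equal shares of 1/5 among Daichi, Chiyo, Ryo, Sachiko, Yori.
Daichi is living and takes 1/5.
Chiyo predeceased; the 1/5 allotted to Chiyo's branch passes to Chiyo's issue by representation.
The 1/5 is divided into 2 equal shares of 1/10 among Hana, Satoshi.
Hana predeceased; the 1/10 allotted to Hana's branch passes to Hana's issue by representation.
The 1/10 is divided into 3 equal shares of 1/30 among Emiko, Kenji, Midori.
Emiko is living and takes 1/30.
Kenji is living and takes 1/30.
Midori is living and takes 1/30.
Satoshi is living and takes 1/10.
Ryo predeceased; the 1/5 allotted to Ryo's branch passes to Ryo's issue by representation.
The 1/5 is divided into 4 equal shares of 1/20 among Kaede, Yoshiko, Takeshi, Fumio.
Kaede is living and takes 1/20.
Yoshiko predeceased; the 1/20 allotted to Yoshiko's branch passes to Yoshiko's issue by representation.
The 1/20 is divided into 3 equal shares of 1/60 among Isamu, Umeko, Noboru.
Isamu is living and takes 1/60.
Umeko is living and takes 1/60.
Noboru is living and takes 1/60.
Takeshi is living and takes 1/20.
Fumio is living and takes 1/20.
Sachiko is living and takes 1/5.
Yori predeceased; the 1/5 allotted to Yori's branch passes to Yori's issue by representation.
The 1/5 is divided into 2 equal shares of 1/10 among Akira, Haruki.
Akira is living and takes 1/10.
Haruki is living and takes 1/10.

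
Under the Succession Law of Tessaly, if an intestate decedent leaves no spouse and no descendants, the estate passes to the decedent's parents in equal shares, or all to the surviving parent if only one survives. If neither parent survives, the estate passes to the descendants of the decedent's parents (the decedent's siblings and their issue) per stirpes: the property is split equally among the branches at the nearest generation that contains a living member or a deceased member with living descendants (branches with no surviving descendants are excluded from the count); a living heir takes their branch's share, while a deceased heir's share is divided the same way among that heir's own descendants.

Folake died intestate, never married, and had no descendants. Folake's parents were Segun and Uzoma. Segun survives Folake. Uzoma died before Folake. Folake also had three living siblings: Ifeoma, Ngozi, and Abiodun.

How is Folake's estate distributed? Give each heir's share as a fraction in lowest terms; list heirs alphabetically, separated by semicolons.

Segun 1

Only one parent, Segun, survives, so Segun takes the entire estate. The siblings take nothing because a surviving parent has priority.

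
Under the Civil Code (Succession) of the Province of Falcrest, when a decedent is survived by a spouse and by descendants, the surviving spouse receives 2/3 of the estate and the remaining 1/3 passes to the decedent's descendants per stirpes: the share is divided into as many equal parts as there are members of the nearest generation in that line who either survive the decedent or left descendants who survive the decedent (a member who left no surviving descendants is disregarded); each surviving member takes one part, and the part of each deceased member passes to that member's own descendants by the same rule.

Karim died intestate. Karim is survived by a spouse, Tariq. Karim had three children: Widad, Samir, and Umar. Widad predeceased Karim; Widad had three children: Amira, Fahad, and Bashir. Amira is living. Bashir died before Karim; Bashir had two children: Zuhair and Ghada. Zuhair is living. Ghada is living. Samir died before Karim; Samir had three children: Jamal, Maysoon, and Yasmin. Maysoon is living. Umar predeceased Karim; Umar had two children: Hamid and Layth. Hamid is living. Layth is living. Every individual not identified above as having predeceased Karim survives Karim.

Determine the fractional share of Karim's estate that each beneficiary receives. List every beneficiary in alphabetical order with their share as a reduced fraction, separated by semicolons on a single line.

Amira 1/27; Fahad 1/27; Ghada 1/54; Hamid 1/18; Jamal 1/27; Layth 1/18; Maysoon 1/27; Tariq 2/3; Yasmin 1/27; Zuhair 1/54

Tariq, as surviving spouse, takes 2/3.
The remaining 1/3 passes to Karim's descendants per stirpes.
The 1/3 is divided into 3 equal shares of 1/9 among Widad, Samir, Umar.
Widad predeceased; the 1/9 allotted to Widad's branch passes to Widad's issue by representation.
The 1/9 is divided into 3 equal shares of 1/27 among Amira, Fahad, Bashir.
Amira is living and takes 1/27.
Fahad is living and takes 1/27.
Bashir predeceased; the 1/27 allotted to Bashir's branch passes to Bashir's issue by representation.
The 1/27 is divided into 2 equal shares of 1/54 among Zuhair, Ghada.
Zuhair is living and takes 1/54.
Ghada is living and takes 1/54.
Samir predeceased; the 1/9 allotted to Samir's branch passes to Samir's issue by representation.
The 1/9 is divided into 3 equal shares of 1/27 among Jamal, Maysoon, Yasmin.
Jamal is living and takes 1/27.
Maysoon is living and takes 1/27.
Yasmin is living and takes 1/27.
Umar predeceased; the 1/9 allotted to Umar's branch passes to Umar's issue by representation.
The 1/9 is divided into 2 equal shares of 1/18 among Hamid, Layth.
Hamid is living and takes 1/18.
Layth is living and takes 1/18.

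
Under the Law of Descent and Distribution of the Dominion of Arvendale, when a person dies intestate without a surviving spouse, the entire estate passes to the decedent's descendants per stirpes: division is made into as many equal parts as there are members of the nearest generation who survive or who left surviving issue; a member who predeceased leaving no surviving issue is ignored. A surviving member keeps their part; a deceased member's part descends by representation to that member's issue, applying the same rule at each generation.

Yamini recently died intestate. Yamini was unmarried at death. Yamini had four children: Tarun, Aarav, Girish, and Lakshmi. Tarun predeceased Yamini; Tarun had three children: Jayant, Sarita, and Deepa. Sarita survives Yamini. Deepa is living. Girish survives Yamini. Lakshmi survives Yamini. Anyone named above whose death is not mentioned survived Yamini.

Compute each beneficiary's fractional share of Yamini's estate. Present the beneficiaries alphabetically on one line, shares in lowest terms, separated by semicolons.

There is no surviving spouse, so the entire estate passes to Yamini's descendants per stirpes.
The estate is divided into 4 equal shares of 1/4 among Tarun, Aarav, Girish, Lakshmi.
Tarun predeceased; the 1/4 allotted to Tarun's branch passes to Tarun's issue by representation.
The 1/4 is divided into 3 equal shares of 1/12 among Jayant, Sarita, Deepa.
Jayant is living and takes 1/12.
Sarita is living and takes 1/12.
Deepa is living and takes 1/12.
Aarav is living and takes 1/4.
Girish is living and takes 1/4.
Lakshmi is living and takes 1/4.

Aarav 1/4; Deepa 1/12; Girish 1/4; Jayant 1/12; Lakshmi 1/4; Sarita 1/12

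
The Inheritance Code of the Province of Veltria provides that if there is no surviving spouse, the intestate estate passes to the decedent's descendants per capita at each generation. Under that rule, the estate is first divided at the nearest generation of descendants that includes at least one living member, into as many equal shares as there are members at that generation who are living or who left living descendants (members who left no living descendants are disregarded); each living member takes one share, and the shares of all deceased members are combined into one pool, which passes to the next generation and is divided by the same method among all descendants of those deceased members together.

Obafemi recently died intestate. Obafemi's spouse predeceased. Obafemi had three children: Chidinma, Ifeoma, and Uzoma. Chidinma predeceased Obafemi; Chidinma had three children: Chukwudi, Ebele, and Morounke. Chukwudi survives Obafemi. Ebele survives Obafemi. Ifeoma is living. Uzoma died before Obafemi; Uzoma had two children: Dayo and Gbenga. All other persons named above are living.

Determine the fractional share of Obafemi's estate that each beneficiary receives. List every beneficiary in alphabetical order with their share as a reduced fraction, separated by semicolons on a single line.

There is no surviving spouse, so the entire estate passes to Obafemi's descendants per capita at each generation.
At generation 1 (Chidinma, Ifeoma, Uzoma) there are 3 shares of (1)/3 = 1/3 each.
Living: Ifeoma — each takes 1/3.
Deceased: Chidinma and Uzoma. Their combined 2/3 is pooled and carried to generation 2.
At generation 2 (Chukwudi, Ebele, Morounke, Dayo, Gbenga) there are 5 shares of (2/3)/5 = 2/15 each.
Living: Chukwudi, Ebele, Morounke, Dayo, and Gbenga — each takes 2/15.

Chukwudi 2/15; Dayo 2/15; Ebele 2/15; Gbenga 2/15; Ifeoma 1/3; Morounke 2/15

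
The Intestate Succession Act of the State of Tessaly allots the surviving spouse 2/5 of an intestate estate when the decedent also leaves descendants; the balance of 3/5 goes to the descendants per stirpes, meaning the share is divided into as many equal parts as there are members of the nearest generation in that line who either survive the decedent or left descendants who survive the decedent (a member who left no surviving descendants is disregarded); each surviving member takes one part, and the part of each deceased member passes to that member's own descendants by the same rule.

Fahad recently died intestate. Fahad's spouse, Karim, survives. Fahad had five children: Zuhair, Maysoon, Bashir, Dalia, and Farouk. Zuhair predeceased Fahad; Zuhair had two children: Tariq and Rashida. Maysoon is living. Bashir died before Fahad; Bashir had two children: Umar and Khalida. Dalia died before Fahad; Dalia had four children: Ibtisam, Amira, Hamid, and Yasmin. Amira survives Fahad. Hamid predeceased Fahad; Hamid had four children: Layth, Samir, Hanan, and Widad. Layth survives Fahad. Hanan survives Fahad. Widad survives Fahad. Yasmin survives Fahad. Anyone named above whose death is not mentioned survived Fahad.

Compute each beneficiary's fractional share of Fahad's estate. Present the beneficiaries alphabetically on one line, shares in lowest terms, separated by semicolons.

Amira 3/100; Farouk 3/25; Hanan 3/400; Ibtisam 3/100; Karim 2/5; Khalida 3/50; Layth 3/400; Maysoon 3/25; Rashida 3/50; Samir 3/400; Tariq 3/50; Umar 3/50; Widad 3/400; Yasmin 3/100

Karim, as surviving spouse, takes 2/5.
The remaining 3/5 passes to Fahad's descendants per stirpes.
The 3/5 is divided into 5 equal shares of 3/25 among Zuhair, Maysoon, Bashir, Dalia, Farouk.
Zuhair predeceased; the 3/25 allotted to Zuhair's branch passes to Zuhair's issue by representation.
The 3/25 is divided into 2 equal shares of 3/50 among Tariq, Rashida.
Tariq is living and takes 3/50.
Rashida is living and takes 3/50.
Maysoon is living and takes 3/25.
Bashir predeceased; the 3/25 allotted to Bashir's branch passes to Bashir's issue by representation.
The 3/25 is divided into 2 equal shares of 3/50 among Umar, Khalida.
Umar is living and takes 3/50.
Khalida is living and takes 3/50.
Dalia predeceased; the 3/25 allotted to Dalia's branch passes to Dalia's issue by representation.
The 3/25 is divided into 4 equal shares of 3/100 among Ibtisam, Amira, Hamid, Yasmin.
Ibtisam is living and takes 3/100.
Amira is living and takes 3/100.
Hamid predeceased; the 3/100 allotted to Hamid's branch passes to Hamid's issue by representation.
The 3/100 is divided into 4 equal shares of 3/400 among Layth, Samir, Hanan, Widad.
Layth is living and takes 3/400.
Samir is living and takes 3/400.
Hanan is living and takes 3/400.
Widad is living and takes 3/400.
Yasmin is living and takes 3/100.
Farouk is living and takes 3/25.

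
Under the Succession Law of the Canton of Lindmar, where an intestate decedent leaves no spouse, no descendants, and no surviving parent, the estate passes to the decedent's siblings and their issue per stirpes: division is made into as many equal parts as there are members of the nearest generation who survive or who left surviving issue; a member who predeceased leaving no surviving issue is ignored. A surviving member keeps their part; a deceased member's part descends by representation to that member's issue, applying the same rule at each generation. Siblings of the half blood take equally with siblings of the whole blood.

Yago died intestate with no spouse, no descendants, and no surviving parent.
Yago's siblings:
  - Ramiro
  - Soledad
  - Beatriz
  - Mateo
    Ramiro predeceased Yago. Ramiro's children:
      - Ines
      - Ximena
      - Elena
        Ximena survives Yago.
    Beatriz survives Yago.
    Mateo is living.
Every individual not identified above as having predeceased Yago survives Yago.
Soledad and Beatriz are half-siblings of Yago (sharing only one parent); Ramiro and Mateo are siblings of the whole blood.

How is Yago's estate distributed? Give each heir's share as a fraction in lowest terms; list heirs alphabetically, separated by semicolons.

No spouse, descendants, or parent survives, so the estate passes to Yago's siblings per stirpes.
Half-blood and whole-blood siblings take equally under the stated rule.
The estate is divided into 4 equal shares of 1/4 among Ramiro, Soledad, Beatriz, Mateo.
Ramiro predeceased; the 1/4 allotted to Ramiro's branch passes to Ramiro's issue by representation.
The 1/4 is divided into 3 equal shares of 1/12 among Ines, Ximena, Elena.
Ines is living and takes 1/12.
Ximena is living and takes 1/12.
Elena is living and takes 1/12.
Soledad is living and takes 1/4.
Beatriz is living and takes 1/4.
Mateo is living and takes 1/4.

Beatriz 1/4; Elena 1/12; Ines 1/12; Mateo 1/4; Soledad 1/4; Ximena 1/12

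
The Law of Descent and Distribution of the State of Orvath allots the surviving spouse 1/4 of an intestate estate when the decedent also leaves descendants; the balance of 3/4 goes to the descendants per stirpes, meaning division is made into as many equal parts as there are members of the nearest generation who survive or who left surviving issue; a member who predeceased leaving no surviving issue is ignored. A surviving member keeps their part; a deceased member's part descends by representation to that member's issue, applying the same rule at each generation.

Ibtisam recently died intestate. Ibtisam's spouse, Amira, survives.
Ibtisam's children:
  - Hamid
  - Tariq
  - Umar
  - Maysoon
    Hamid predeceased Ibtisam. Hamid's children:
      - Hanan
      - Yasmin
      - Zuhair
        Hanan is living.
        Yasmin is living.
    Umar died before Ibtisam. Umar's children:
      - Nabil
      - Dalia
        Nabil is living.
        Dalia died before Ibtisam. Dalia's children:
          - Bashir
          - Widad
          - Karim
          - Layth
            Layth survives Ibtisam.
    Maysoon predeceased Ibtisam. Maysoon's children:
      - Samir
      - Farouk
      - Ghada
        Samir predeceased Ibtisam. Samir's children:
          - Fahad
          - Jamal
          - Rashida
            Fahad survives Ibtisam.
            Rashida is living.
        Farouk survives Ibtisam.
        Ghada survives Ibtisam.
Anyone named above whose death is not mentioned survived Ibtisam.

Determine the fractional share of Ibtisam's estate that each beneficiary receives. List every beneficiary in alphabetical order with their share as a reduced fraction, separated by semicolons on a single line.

Amira 1/4; Bashir 3/128; Fahad 1/48; Farouk 1/16; Ghada 1/16; Hanan 1/16; Jamal 1/48; Karim 3/128; Layth 3/128; Nabil 3/32; Rashida 1/48; Tariq 3/16; Widad 3/128; Yasmin 1/16; Zuhair 1/16

Amira, as surviving spouse, takes 1/4.
The remaining 3/4 passes to Ibtisam's descendants per stirpes.
The 3/4 is divided into 4 equal shares of 3/16 among Hamid, Tariq, Umar, Maysoon.
Hamid predeceased; the 3/16 allotted to Hamid's branch passes to Hamid's issue by representation.
The 3/16 is divided into 3 equal shares of 1/16 among Hanan, Yasmin, Zuhair.
Hanan is living and takes 1/16.
Yasmin is living and takes 1/16.
Zuhair is living and takes 1/16.
Tariq is living and takes 3/16.
Umar predeceased; the 3/16 allotted to Umar's branch passes to Umar's issue by representation.
The 3/16 is divided into 2 equal shares of 3/32 among Nabil, Dalia.
Nabil is living and takes 3/32.
Dalia predeceased; the 3/32 allotted to Dalia's branch passes to Dalia's issue by representation.
The 3/32 is divided into 4 equal shares of 3/128 among Bashir, Widad, Karim, Layth.
Bashir is living and takes 3/128.
Widad is living and takes 3/128.
Karim is living and takes 3/128.
Layth is living and takes 3/128.
Maysoon predeceased; the 3/16 allotted to Maysoon's branch passes to Maysoon's issue by representation.
The 3/16 is divided into 3 equal shares of 1/16 among Samir, Farouk, Ghada.
Samir predeceased; the 1/16 allotted to Samir's branch passes to Samir's issue by representation.
The 1/16 is divided into 3 equal shares of 1/48 among Fahad, Jamal, Rashida.
Fahad is living and takes 1/48.
Jamal is living and takes 1/48.
Rashida is living and takes 1/48.
Farouk is living and takes 1/16.
Ghada is living and takes 1/16.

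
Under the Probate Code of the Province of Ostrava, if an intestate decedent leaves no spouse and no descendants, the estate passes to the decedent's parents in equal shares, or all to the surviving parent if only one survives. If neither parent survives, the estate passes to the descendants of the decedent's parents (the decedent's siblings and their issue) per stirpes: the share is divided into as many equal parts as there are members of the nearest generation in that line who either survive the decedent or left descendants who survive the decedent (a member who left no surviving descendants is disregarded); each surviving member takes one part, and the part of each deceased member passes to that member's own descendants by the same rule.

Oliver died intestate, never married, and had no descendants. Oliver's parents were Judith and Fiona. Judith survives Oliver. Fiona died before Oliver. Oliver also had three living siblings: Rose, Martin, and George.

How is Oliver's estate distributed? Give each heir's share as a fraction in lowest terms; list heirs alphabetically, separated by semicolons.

Judith 1

Only one parent, Judith, survives, so Judith takes the entire estate. The siblings take nothing because a surviving parent has priority.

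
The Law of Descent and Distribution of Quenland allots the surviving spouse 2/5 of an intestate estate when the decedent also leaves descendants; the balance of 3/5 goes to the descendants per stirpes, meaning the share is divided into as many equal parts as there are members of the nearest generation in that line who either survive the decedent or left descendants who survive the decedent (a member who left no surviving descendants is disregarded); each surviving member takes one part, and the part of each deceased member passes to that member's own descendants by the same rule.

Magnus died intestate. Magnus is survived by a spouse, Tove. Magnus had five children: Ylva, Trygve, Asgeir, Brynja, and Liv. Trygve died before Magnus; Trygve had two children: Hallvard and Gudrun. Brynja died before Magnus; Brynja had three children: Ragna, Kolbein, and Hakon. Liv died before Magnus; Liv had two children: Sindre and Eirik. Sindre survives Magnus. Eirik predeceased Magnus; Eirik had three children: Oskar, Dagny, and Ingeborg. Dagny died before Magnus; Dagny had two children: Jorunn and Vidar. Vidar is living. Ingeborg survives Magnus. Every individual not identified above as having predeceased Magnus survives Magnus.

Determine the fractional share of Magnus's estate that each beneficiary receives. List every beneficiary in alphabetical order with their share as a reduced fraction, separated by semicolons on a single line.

Asgeir 3/25; Gudrun 3/50; Hakon 1/25; Hallvard 3/50; Ingeborg 1/50; Jorunn 1/100; Kolbein 1/25; Oskar 1/50; Ragna 1/25; Sindre 3/50; Tove 2/5; Vidar 1/100; Ylva 3/25

Tove, as surviving spouse, takes 2/5.
The remaining 3/5 passes to Magnus's descendants per stirpes.
The 3/5 is divided into 5 equal shares of 3/25 among Ylva, Trygve, Asgeir, Brynja, Liv.
Ylva is living and takes 3/25.
Trygve predeceased; the 3/25 allotted to Trygve's branch passes to Trygve's issue by representation.
The 3/25 is divided into 2 equal shares of 3/50 among Hallvard, Gudrun.
Hallvard is living and takes 3/50.
Gudrun is living and takes 3/50.
Asgeir is living and takes 3/25.
Brynja predeceased; the 3/25 allotted to Brynja's branch passes to Brynja's issue by representation.
The 3/25 is divided into 3 equal shares of 1/25 among Ragna, Kolbein, Hakon.
Ragna is living and takes 1/25.
Kolbein is living and takes 1/25.
Hakon is living and takes 1/25.
Liv predeceased; the 3/25 allotted to Liv's branch passes to Liv's issue by representation.
The 3/25 is divided into 2 equal shares of 3/50 among Sindre, Eirik.
Sindre is living and takes 3/50.
Eirik predeceased; the 3/50 allotted to Eirik's branch passes to Eirik's issue by representation.
The 3/50 is divided into 3 equal shares of 1/50 among Oskar, Dagny, Ingeborg.
Oskar is living and takes 1/50.
Dagny predeceased; the 1/50 allotted to Dagny's branch passes to Dagny's issue by representation.
The 1/50 is divided into 2 equal shares of 1/100 among Jorunn, Vidar.
Jorunn is living and takes 1/100.
Vidar is living and takes 1/100.
Ingeborg is living and takes 1/50.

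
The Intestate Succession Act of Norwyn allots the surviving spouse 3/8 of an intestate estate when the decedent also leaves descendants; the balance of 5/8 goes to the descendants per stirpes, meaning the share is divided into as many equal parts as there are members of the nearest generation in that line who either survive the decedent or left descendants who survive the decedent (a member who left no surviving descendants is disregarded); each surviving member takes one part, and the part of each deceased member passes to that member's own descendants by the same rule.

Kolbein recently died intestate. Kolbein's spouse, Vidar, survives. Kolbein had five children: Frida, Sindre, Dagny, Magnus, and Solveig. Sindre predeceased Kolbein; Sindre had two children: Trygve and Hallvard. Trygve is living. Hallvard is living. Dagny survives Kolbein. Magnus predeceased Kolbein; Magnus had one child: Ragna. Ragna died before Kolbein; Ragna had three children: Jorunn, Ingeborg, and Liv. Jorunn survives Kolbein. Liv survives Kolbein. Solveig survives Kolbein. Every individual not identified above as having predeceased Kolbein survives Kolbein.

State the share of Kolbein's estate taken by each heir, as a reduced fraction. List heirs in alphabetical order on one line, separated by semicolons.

Dagny 1/8; Frida 1/8; Hallvard 1/16; Ingeborg 1/24; Jorunn 1/24; Liv 1/24; Solveig 1/8; Trygve 1/16; Vidar 3/8

Vidar, as surviving spouse, takes 3/8.
The remaining 5/8 passes to Kolbein's descendants per stirpes.
The 5/8 is divided into 5 equal shares of 1/8 among Frida, Sindre, Dagny, Magnus, Solveig.
Frida is living and takes 1/8.
Sindre predeceased; the 1/8 allotted to Sindre's branch passes to Sindre's issue by representation.
The 1/8 is divided into 2 equal shares of 1/16 among Trygve, Hallvard.
Trygve is living and takes 1/16.
Hallvard is living and takes 1/16.
Dagny is living and takes 1/8.
Magnus predeceased; the 1/8 allotted to Magnus's branch passes to Magnus's issue by representation.
Ragna's line is the sole branch at this level, so the full 1/8 passes to Ragna's issue by representation.
The 1/8 is divided into 3 equal shares of 1/24 among Jorunn, Ingeborg, Liv.
Jorunn is living and takes 1/24.
Ingeborg is living and takes 1/24.
Liv is living and takes 1/24.
Solveig is living and takes 1/8.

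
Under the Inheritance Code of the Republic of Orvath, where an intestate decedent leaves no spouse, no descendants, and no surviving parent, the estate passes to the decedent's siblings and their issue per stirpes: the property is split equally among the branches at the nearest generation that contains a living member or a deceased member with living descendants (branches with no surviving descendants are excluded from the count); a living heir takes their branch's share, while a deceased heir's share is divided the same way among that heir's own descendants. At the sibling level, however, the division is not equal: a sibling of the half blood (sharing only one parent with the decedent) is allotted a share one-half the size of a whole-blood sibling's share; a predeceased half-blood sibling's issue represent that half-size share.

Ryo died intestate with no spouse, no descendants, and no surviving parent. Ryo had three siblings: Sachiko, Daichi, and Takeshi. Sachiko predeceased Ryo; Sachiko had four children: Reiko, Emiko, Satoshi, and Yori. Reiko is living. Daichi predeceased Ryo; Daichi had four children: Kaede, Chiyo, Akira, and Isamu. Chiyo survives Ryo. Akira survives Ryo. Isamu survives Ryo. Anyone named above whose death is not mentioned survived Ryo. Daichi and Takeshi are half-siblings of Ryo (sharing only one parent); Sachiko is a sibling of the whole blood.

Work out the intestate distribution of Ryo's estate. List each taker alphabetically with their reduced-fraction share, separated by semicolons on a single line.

No spouse, descendants, or parent survives, so the estate passes to Ryo's siblings per stirpes.
Half-blood siblings count for one-half the weight of whole-blood siblings at the initial division.
Dividing 1 in proportion to weights (total weight 2): Sachiko (weight 1) → 1/2; Daichi (weight 1/2) → 1/4; Takeshi (weight 1/2) → 1/4.
Sachiko predeceased; the 1/2 allotted to Sachiko's branch passes to Sachiko's issue by representation.
The 1/2 is divided into 4 equal shares of 1/8 among Reiko, Emiko, Satoshi, Yori.
Reiko is living and takes 1/8.
Emiko is living and takes 1/8.
Satoshi is living and takes 1/8.
Yori is living and takes 1/8.
Daichi predeceased; the 1/4 allotted to Daichi's branch passes to Daichi's issue by representation.
The 1/4 is divided into 4 equal shares of 1/16 among Kaede, Chiyo, Akira, Isamu.
Kaede is living and takes 1/16.
Chiyo is living and takes 1/16.
Akira is living and takes 1/16.
Isamu is living and takes 1/16.
Takeshi is living and takes 1/4.

Akira 1/16; Chiyo 1/16; Emiko 1/8; Isamu 1/16; Kaede 1/16; Reiko 1/8; Satoshi 1/8; Takeshi 1/4; Yori 1/8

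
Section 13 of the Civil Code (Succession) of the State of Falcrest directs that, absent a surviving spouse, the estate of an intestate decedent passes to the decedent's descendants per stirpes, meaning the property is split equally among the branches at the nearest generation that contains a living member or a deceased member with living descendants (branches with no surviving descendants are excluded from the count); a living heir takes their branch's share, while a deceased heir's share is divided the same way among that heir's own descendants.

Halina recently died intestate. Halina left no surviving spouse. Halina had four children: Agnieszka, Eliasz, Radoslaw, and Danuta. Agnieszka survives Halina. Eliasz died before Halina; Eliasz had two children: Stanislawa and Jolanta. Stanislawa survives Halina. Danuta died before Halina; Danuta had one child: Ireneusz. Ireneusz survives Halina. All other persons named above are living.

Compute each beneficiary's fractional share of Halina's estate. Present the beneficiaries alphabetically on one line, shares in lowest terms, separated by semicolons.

Agnieszka 1/4; Ireneusz 1/4; Jolanta 1/8; Radoslaw 1/4; Stanislawa 1/8

There is no surviving spouse, so the entire estate passes to Halina's descendants per stirpes.
The estate is divided into 4 equal shares of 1/4 among Agnieszka, Eliasz, Radoslaw, Danuta.
Agnieszka is living and takes 1/4.
Eliasz predeceased; the 1/4 allotted to Eliasz's branch passes to Eliasz's issue by representation.
The 1/4 is divided into 2 equal shares of 1/8 among Stanislawa, Jolanta.
Stanislawa is living and takes 1/8.
Jolanta is living and takes 1/8.
Radoslaw is living and takes 1/4.
Danuta predeceased; the 1/4 allotted to Danuta's branch passes to Danuta's issue by representation.
Ireneusz is the sole taker at this level and receives the full 1/4.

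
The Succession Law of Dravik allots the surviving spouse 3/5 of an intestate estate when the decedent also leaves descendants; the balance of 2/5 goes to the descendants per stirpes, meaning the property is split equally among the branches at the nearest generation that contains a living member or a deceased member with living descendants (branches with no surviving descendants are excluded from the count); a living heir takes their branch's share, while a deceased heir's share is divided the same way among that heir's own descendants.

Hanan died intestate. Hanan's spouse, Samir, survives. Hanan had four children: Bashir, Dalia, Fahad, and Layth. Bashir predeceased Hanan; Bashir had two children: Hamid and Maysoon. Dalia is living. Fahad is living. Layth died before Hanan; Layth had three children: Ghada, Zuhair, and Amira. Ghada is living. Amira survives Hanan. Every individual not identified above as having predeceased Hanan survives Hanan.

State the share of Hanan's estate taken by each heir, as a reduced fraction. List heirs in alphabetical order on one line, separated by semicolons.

Amira 1/30; Dalia 1/10; Fahad 1/10; Ghada 1/30; Hamid 1/20; Maysoon 1/20; Samir 3/5; Zuhair 1/30

Samir, as surviving spouse, takes 3/5.
The remaining 2/5 passes to Hanan's descendants per stirpes.
The 2/5 is divided into 4 equal shares of 1/10 among Bashir, Dalia, Fahad, Layth.
Bashir predeceased; the 1/10 allotted to Bashir's branch passes to Bashir's issue by representation.
The 1/10 is divided into 2 equal shares of 1/20 among Hamid, Maysoon.
Hamid is living and takes 1/20.
Maysoon is living and takes 1/20.
Dalia is living and takes 1/10.
Fahad is living and takes 1/10.
Layth predeceased; the 1/10 allotted to Layth's branch passes to Layth's issue by representation.
The 1/10 is divided into 3 equal shares of 1/30 among Ghada, Zuhair, Amira.
Ghada is living and takes 1/30.
Zuhair is living and takes 1/30.
Amira is living and takes 1/30.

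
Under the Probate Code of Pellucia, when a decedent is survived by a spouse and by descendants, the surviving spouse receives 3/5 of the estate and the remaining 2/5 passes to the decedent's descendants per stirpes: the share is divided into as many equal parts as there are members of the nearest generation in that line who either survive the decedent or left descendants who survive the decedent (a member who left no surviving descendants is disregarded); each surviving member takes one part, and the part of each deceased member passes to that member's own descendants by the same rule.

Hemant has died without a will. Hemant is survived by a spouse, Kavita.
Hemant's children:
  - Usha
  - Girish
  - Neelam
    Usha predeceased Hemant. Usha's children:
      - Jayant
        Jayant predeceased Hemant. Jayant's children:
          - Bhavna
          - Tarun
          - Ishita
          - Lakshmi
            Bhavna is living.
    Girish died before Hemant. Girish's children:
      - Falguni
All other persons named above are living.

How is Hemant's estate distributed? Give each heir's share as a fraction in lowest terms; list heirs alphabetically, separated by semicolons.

Kavita, as surviving spouse, takes 3/5.
The remaining 2/5 passes to Hemant's descendants per stirpes.
The 2/5 is divided into 3 equal shares of 2/15 among Usha, Girish, Neelam.
Usha predeceased; the 2/15 allotted to Usha's branch passes to Usha's issue by representation.
Jayant's line is the sole branch at this level, so the full 2/15 passes to Jayant's issue by representation.
The 2/15 is divided into 4 equal shares of 1/30 among Bhavna, Tarun, Ishita, Lakshmi.
Bhavna is living and takes 1/30.
Tarun is living and takes 1/30.
Ishita is living and takes 1/30.
Lakshmi is living and takes 1/30.
Girish predeceased; the 2/15 allotted to Girish's branch passes to Girish's issue by representation.
Falguni is the sole taker at this level and receives the full 2/15.
Neelam is living and takes 2/15.

Bhavna 1/30; Falguni 2/15; Ishita 1/30; Kavita 3/5; Lakshmi 1/30; Neelam 2/15; Tarun 1/30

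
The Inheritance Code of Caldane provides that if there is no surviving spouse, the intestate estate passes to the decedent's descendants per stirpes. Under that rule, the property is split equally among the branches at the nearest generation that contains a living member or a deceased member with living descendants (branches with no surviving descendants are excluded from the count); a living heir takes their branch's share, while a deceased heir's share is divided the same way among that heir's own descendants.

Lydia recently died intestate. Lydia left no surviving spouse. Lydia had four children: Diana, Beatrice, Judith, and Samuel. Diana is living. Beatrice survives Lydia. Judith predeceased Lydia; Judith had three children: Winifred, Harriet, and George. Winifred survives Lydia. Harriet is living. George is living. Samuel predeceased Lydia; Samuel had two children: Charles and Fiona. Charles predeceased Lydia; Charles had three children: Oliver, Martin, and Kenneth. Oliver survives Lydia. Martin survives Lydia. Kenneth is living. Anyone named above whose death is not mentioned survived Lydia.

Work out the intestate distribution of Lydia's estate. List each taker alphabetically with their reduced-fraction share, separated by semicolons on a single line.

Beatrice 1/4; Diana 1/4; Fiona 1/8; George 1/12; Harriet 1/12; Kenneth 1/24; Martin 1/24; Oliver 1/24; Winifred 1/12

There is no surviving spouse, so the entire estate passes to Lydia's descendants per stirpes.
The estate is divided into 4 equal shares of 1/4 among Diana, Beatrice, Judith, Samuel.
Diana is living and takes 1/4.
Beatrice is living and takes 1/4.
Judith predeceased; the 1/4 allotted to Judith's branch passes to Judith's issue by representation.
The 1/4 is divided into 3 equal shares of 1/12 among Winifred, Harriet, George.
Winifred is living and takes 1/12.
Harriet is living and takes 1/12.
George is living and takes 1/12.
Samuel predeceased; the 1/4 allotted to Samuel's branch passes to Samuel's issue by representation.
The 1/4 is divided into 2 equal shares of 1/8 among Charles, Fiona.
Charles predeceased; the 1/8 allotted to Charles's branch passes to Charles's issue by representation.
The 1/8 is divided into 3 equal shares of 1/24 among Oliver, Martin, Kenneth.
Oliver is living and takes 1/24.
Martin is living and takes 1/24.
Kenneth is living and takes 1/24.
Fiona is living and takes 1/8.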